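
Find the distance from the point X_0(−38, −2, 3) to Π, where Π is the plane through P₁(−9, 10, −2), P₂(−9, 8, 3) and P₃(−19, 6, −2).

P₁P₂ = (0, −2, 5) and P₁P₃ = (−10, −4, 0), so a normal is n = P₁P₂ × P₁P₃ = (20, −50, −20).
Then n·(−38, −2, 3) − (−640) = −80.
|n| = √(400 + 2500 + 400) = 10√33, so the distance is |-80|/(10√33) = 8/√33.

8√33/33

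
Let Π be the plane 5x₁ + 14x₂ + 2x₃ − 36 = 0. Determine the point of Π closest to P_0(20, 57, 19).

The perpendicular from P_0 has direction n = (5, 14, 2): r = (20, 57, 19) + λ(5, 14, 2).
Substitute into the plane: n·(P_0 + λn) = 36 gives 936 + 225λ = 36, so λ = -4.
Foot = (20, 57, 19) + (-4)·(5, 14, 2) = (0, 1, 11).

(0, 1, 11)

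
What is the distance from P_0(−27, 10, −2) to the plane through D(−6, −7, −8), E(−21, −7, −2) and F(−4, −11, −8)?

5/√30

DE = (−15, 0, 6) and DF = (2, −4, 0), so a normal is n = DE × DF = (24, 12, 60).
n = (24, 12, 60); n·P − (-708) = 60; |n| = 12√30; distance = 60/(12√30) = √30/6.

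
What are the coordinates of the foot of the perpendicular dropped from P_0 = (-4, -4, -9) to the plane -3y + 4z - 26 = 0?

The perpendicular from P_0 has direction n = (0, -3, 4): r = (-4, -4, -9) + λ(0, -3, 4).
Substitute into the plane: n·(P_0 + λn) = 26 gives -24 + 25λ = 26, so λ = 2.
Foot = (-4, -4, -9) + 2·(0, -3, 4) = (-4, -10, -1).

(-4, -10, -1)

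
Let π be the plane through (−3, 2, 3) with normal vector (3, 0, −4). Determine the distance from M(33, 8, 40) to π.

8

The plane has equation n·(r − (−3, 2, 3)) = 0, i.e. n·r = -21.
n = (3, 0, −4); n·P − (-21) = -40; |n| = 5; distance = 40/5 = 8.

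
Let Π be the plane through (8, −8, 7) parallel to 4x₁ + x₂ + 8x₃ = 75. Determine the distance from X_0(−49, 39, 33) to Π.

Parallel planes share the normal n = (4, 1, 8); since (8, −8, 7) lies on the plane, its equation is 4x₁ + x₂ + 8x₃ = 80.
d = |4·(-49) + 1·39 + 8·33 − 80| / √(16 + 1 + 64) = |27| / 9 = 3.

3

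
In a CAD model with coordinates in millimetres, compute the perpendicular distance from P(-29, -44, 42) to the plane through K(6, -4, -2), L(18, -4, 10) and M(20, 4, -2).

4

KL = (12, 0, 12) and KM = (14, 8, 0), so a normal is n = KL × KM = (-96, 168, 96).
Then n·(-29, -44, 42) - (-1440) = 864.
|n| = √(9216 + 28224 + 9216) = 216, so the distance is |864|/216 = 4.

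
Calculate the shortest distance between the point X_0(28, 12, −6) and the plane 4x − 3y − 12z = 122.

Normal vector n = (4, −3, −12), and n·(28, 12, −6) − 122 = 26.
|n| = √(16 + 9 + 144) = 13, so the distance is |26|/13 = 2.

2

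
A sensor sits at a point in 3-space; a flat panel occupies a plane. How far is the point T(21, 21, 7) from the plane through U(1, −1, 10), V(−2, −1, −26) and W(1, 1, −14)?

UV = (−3, 0, −36) and UW = (0, 2, −24), so a normal is n = UV × UW = (72, −72, −6).
d = |72·21 + (-72)·21 + (-6)·7 − 84| / √(5184 + 5184 + 36) = |-126| / 102 = 21/17.

21/17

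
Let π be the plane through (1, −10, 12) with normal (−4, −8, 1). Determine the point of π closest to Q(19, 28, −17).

n = (−4, −8, 1), |n|² = 81, and n·Q − 88 = -405.
t = -405/81 = -5, so the foot is Q − t·n = (19, 28, −17) − (-5)·(−4, −8, 1) = (−1, −12, −12).

(-1, -12, -12)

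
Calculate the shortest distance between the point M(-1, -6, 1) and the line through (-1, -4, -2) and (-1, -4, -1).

2

A direction vector is d = (0, 0, 1).
AP = (0, -2, 3), and AP × d = (-2, 0, 0).
|AP × d|² = 4 and |d|² = 1, so the distance is √4 = 2.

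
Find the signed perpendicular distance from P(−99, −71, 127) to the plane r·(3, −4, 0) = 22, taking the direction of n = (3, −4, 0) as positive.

n·P − 22 = -35.
|n| = 5, so the signed distance is -35/5 = -7.

-7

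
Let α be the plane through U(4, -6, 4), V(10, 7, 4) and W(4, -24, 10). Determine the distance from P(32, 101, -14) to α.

UV = (6, 13, 0) and UW = (0, -18, 6), so a normal is n = UV × UW = (78, -36, -108).
d = |78·32 + (-36)·101 + (-108)·(-14) − 96| / √(6084 + 1296 + 11664) = |276| / 138 = 2.

2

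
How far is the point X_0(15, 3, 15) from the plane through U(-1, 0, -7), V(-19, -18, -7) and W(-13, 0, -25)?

5√22/22

UV = (-18, -18, 0) and UW = (-12, 0, -18), so a normal is n = UV × UW = (324, -324, -216).
Then n·(15, 3, 15) - 1188 = -540.
|n| = √(104976 + 104976 + 46656) = 108√22, so the distance is |-540|/(108√22) = 5√22/22.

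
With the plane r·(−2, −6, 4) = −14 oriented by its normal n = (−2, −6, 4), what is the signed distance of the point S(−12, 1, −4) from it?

4√14/7

n·S − (-14) = 16.
|n| = 2√14, so the signed distance is 4√14/7.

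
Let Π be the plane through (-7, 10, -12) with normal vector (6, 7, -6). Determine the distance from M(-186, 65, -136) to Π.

The plane has equation n·(r − (-7, 10, -12)) = 0, i.e. n·r = 100.
Then n·(-186, 65, -136) - 100 = 55.
|n| = √(36 + 49 + 36) = 11, so the distance is |55|/11 = 5.

5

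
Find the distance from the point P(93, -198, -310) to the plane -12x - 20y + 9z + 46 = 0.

4

Normal vector n = (-12, -20, 9), and n·(93, -198, -310) - (-46) = 100.
|n| = √(144 + 400 + 81) = 25, so the distance is |100|/25 = 4.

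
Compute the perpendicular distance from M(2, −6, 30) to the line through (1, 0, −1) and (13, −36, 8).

√829

A direction vector is d = (12, −36, 9).
AP = (1, −6, 31); AP·d = 507, |AP|² = 998, |d|² = 1521.
distance² = |AP|² − (AP·d)²/|d|² = 998 − 257049/1521 = 829, so the distance is √829.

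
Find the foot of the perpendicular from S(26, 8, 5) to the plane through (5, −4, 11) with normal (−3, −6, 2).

(17, -10, 11)

The perpendicular from S has direction n = (−3, −6, 2): r = (26, 8, 5) + λ(−3, −6, 2).
Substitute into the plane: n·(S + λn) = 31 gives -116 + 49λ = 31, so λ = 3.
Foot = (26, 8, 5) + 3·(−3, −6, 2) = (17, −10, 11).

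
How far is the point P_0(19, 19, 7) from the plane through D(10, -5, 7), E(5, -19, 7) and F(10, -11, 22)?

DE = (-5, -14, 0) and DF = (0, -6, 15), so a normal is n = DE × DF = (-210, 75, 30).
d = |(-210)·19 + 75·19 + 30·7 − (-2265)| / √(44100 + 5625 + 900) = |-90| / 225 = 2/5.

2/5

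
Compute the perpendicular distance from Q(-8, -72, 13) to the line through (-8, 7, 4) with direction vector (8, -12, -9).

61

Direction vector d = (8, -12, -9).
AP = (0, -79, 9), and AP × d = (819, 72, 632).
|AP × d|² = 1075369 and |d|² = 289, so the distance is √(1075369/289) = √3721 = 61.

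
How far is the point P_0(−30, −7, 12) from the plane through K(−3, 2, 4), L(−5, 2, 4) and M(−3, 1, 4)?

KL = (−2, 0, 0) and KM = (0, −1, 0), so a normal is n = KL × KM = (0, 0, 2).
d = |2·12 − 8| / √(0 + 0 + 4) = |16| / 2 = 8.

8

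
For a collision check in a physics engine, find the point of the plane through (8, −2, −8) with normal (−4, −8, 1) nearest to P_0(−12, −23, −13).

(0, 1, -16)

The perpendicular from P_0 has direction n = (−4, −8, 1): r = (−12, −23, −13) + μ(−4, −8, 1).
Substitute into the plane: n·(P_0 + μn) = -24 gives 219 + 81μ = -24, so μ = -3.
Foot = (−12, −23, −13) + (-3)·(−4, −8, 1) = (0, 1, −16).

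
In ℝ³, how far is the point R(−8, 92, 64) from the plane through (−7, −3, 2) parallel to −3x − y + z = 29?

Parallel planes share the normal n = (−3, −1, 1); since (−7, −3, 2) lies on the plane, its equation is −3x − y + z = 26.
n = (−3, −1, 1); n·P − 26 = -30; |n| = √11; distance = 30/√11 = 30√11/11.

30/√11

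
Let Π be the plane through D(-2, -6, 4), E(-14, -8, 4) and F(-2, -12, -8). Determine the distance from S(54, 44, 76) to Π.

DE = (-12, -2, 0) and DF = (0, -6, -12), so a normal is n = DE × DF = (24, -144, 72).
d = |24·54 + (-144)·44 + 72·76 − 1104| / √(576 + 20736 + 5184) = |-672| / (24√46) = 28/√46.

14√46/23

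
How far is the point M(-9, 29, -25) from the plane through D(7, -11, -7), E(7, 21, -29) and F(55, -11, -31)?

DE = (0, 32, -22) and DF = (48, 0, -24), so a normal is n = DE × DF = (-768, -1056, -1536).
Then n·(-9, 29, -25) - 16992 = -2304.
|n| = √(589824 + 1115136 + 2359296) = 2016, so the distance is |-2304|/2016 = 8/7.

8/7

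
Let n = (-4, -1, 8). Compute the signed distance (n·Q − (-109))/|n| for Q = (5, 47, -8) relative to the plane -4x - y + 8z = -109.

-22/9

n·Q − (-109) = -22.
|n| = 9, so the signed distance is -22/9.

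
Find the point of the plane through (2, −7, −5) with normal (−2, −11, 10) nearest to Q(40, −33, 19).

(44, -11, -1)

n = (−2, −11, 10), |n|² = 225, and n·Q − 23 = 450.
t = 450/225 = 2, so the foot is Q − t·n = (40, −33, 19) − 2·(−2, −11, 10) = (44, −11, −1).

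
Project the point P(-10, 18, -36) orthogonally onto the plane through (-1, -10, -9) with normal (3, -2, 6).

The perpendicular from P has direction n = (3, -2, 6): r = (-10, 18, -36) + t(3, -2, 6).
Substitute into the plane: n·(P + tn) = -37 gives -282 + 49t = -37, so t = 5.
Foot = (-10, 18, -36) + 5·(3, -2, 6) = (5, 8, -6).

(5, 8, -6)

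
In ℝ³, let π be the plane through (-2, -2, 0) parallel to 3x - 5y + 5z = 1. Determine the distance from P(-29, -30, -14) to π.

11√59/59

Parallel planes share the normal n = (3, -5, 5); since (-2, -2, 0) lies on the plane, its equation is 3x - 5y + 5z = 4.
Then n·(-29, -30, -14) - 4 = -11.
|n| = √(9 + 25 + 25) = √59, so the distance is |-11|/√59 = 11√59/59.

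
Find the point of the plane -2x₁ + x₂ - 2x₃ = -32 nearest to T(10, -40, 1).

The perpendicular from T has direction n = (-2, 1, -2): r = (10, -40, 1) + λ(-2, 1, -2).
Substitute into the plane: n·(T + λn) = -32 gives -62 + 9λ = -32, so λ = 10/3.
Foot = (10, -40, 1) + (10/3)·(-2, 1, -2) = (10/3, -110/3, -17/3).

(10/3, -110/3, -17/3)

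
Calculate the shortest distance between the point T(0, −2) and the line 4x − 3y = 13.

d = |4·0 + (-3)·(-2) − 13| / √(16 + 9) = |-7|/5 = 7/5.

7/5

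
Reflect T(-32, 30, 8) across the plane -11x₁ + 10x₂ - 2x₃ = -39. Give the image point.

(34, -30, 20)

n = (-11, 10, -2), |n|² = 225, n·T − (-39) = 675, so t = 675/225 = 3.
Foot F = T − 3·n = (1, 0, 14); the reflection is 2F − T = (34, -30, 20).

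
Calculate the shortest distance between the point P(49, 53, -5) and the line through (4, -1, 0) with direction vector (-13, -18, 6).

√205

Direction vector d = (-13, -18, 6).
AP = (45, 54, -5); AP·d = -1587, |AP|² = 4966, |d|² = 529.
distance² = |AP|² − (AP·d)²/|d|² = 4966 − 2518569/529 = 205, so the distance is √205.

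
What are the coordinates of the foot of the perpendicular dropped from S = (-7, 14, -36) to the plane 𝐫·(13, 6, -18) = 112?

n = (13, 6, -18), |n|² = 529, and n·S − 112 = 529.
t = 529/529 = 1, so the foot is S − t·n = (-7, 14, -36) − 1·(13, 6, -18) = (-20, 8, -18).

(-20, 8, -18)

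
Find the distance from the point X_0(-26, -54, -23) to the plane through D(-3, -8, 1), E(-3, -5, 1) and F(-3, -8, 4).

23

DE = (0, 3, 0) and DF = (0, 0, 3), so a normal is n = DE × DF = (9, 0, 0).
Then n·(-26, -54, -23) - (-27) = -207.
|n| = √(81 + 0 + 0) = 9, so the distance is |-207|/9 = 23.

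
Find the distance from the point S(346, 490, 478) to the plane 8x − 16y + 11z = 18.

Normal vector n = (8, −16, 11), and n·(346, 490, 478) − 18 = 168.
|n| = √(64 + 256 + 121) = 21, so the distance is |168|/21 = 8.

8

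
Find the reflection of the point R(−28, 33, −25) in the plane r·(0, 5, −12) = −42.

(-28, 3, 47)

With n = (0, 5, −12), the signed offset is (n·R − (-42))/|n|² = 507/169 = 3.
R' = R − 2t·n = (−28, 33, −25) − 6·(0, 5, −12) = (−28, 3, 47).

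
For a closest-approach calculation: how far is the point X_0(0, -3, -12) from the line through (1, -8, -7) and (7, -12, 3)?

A direction vector is d = (6, -4, 10).
AP = (-1, 5, -5), and AP × d = (30, -20, -26).
|AP × d|² = 1976 and |d|² = 152, so the distance is √(1976/152) = √13.

√13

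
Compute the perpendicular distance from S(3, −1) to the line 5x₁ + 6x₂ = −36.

45/√61

The normal to the line is n = (5, 6) with |n| = √61.
|n·S − (-36)| = |9 − (-36)| = 45, so the distance is 45/√61.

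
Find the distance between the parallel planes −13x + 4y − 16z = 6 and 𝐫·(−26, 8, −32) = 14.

1/21

Divide the second equation by 2 to match normals: −13x + 4y − 16z = 7.
Both planes have normal n = (−13, 4, −16), |n| = 21. Any point on the first plane is at distance |7 − 6|/|n| = 1/21 from the second.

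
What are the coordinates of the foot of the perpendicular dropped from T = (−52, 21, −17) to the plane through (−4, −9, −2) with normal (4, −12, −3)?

n = (4, −12, −3), |n|² = 169, and n·T − 98 = -507.
t = -507/169 = -3, so the foot is T − t·n = (−52, 21, −17) − (-3)·(4, −12, −3) = (−40, −15, −26).

(-40, -15, -26)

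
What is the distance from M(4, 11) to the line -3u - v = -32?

The normal to the line is n = (-3, -1) with |n| = √10.
|n·M − (-32)| = |-23 − (-32)| = 9, so the distance is 9/√10.

9√10/10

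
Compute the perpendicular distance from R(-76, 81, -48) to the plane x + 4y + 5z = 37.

29√42/42

n = (1, 4, 5); n·P − 37 = -29; |n| = √42; distance = 29/√42 = 29√42/42.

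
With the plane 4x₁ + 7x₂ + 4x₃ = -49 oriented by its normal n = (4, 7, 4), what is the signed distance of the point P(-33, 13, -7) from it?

-20/9

n·P − (-49) = -20.
|n| = 9, so the signed distance is -20/9.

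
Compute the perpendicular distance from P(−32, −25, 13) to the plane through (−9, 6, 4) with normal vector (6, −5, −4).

The plane has equation n·(r − (−9, 6, 4)) = 0, i.e. n·r = -100.
d = |6·(-32) + (-5)·(-25) + (-4)·13 − (-100)| / √(36 + 25 + 16) = |-19| / √77 = 19√77/77.

19/√77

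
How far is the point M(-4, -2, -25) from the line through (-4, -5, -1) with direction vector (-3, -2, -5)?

Direction vector d = (-3, -2, -5).
AP = (0, 3, -24), and AP × d = (-63, 72, 9).
|AP × d|² = 9234 and |d|² = 38, so the distance is √(9234/38) = √243 = 9√3.

9√3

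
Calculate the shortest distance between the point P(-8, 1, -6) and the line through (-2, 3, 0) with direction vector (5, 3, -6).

2√19

Direction vector d = (5, 3, -6).
AP = (-6, -2, -6); AP·d = 0, |AP|² = 76, |d|² = 70.
distance² = |AP|² − (AP·d)²/|d|² = 76 − 0/70 = 76, so the distance is 2√19.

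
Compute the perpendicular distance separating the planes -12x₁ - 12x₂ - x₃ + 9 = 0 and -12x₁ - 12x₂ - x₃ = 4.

13/17

Both planes have normal n = (-12, -12, -1), |n| = 17. Any point on the first plane is at distance |4 − (-9)|/|n| = 13/17 from the second.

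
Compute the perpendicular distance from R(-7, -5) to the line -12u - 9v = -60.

d = |(-12)·(-7) + (-9)·(-5) − (-60)| / √(144 + 81) = |189|/15 = 63/5.

63/5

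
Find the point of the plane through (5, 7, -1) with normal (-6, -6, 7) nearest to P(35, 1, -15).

(23, -11, -1)

n = (-6, -6, 7), |n|² = 121, and n·P − (-79) = -242.
t = -242/121 = -2, so the foot is P − t·n = (35, 1, -15) − (-2)·(-6, -6, 7) = (23, -11, -1).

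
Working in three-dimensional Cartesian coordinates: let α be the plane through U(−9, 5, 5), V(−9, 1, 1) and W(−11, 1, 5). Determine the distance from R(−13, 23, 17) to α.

UV = (0, −4, −4) and UW = (−2, −4, 0), so a normal is n = UV × UW = (−16, 8, −8).
Then n·(−13, 23, 17) − 144 = 112.
|n| = √(256 + 64 + 64) = 8√6, so the distance is |112|/(8√6) = 14/√6.

14/√6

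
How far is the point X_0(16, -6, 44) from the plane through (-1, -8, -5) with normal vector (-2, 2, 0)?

15√2/2

The plane has equation n·(r − (-1, -8, -5)) = 0, i.e. n·r = -14.
Then n·(16, -6, 44) - (-14) = -30.
|n| = √(4 + 4 + 0) = 2√2, so the distance is |-30|/(2√2) = 15/√2.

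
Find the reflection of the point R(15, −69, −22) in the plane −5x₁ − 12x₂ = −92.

n = (−5, −12, 0), |n|² = 169, n·R − (-92) = 845, so t = 845/169 = 5.
Foot F = R − 5·n = (40, −9, −22); the reflection is 2F − R = (65, 51, −22).

(65, 51, -22)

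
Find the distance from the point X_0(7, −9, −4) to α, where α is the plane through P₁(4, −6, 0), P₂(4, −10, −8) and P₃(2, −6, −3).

P₁P₂ = (0, −4, −8) and P₁P₃ = (−2, 0, −3), so a normal is n = P₁P₂ × P₁P₃ = (12, 16, −8).
Then n·(7, −9, −4) − (−48) = 20.
|n| = √(144 + 256 + 64) = 4√29, so the distance is |20|/(4√29) = 5√29/29.

5√29/29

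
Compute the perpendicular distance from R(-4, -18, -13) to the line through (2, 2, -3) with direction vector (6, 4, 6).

Direction vector d = (6, 4, 6).
AP = (-6, -20, -10), and AP × d = (-80, -24, 96).
|AP × d|² = 16192 and |d|² = 88, so the distance is √(16192/88) = √184 = 2√46.

2√46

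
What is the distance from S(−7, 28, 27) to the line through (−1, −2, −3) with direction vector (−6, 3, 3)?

Direction vector d = (−6, 3, 3).
AP = (−6, 30, 30), and AP × d = (0, −162, 162).
|AP × d|² = 52488 and |d|² = 54, so the distance is √(52488/54) = √972 = 18√3.

18√3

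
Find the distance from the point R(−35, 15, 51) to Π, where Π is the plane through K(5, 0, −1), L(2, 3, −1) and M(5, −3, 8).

23/√19

KL = (−3, 3, 0) and KM = (0, −3, 9), so a normal is n = KL × KM = (27, 27, 9).
Then n·(−35, 15, 51) − 126 = −207.
|n| = √(729 + 729 + 81) = 9√19, so the distance is |-207|/(9√19) = 23√19/19.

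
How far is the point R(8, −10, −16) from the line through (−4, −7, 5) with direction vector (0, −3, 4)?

Direction vector d = (0, −3, 4).
AP = (12, −3, −21), and AP × d = (−75, −48, −36).
|AP × d|² = 9225 and |d|² = 25, so the distance is √(9225/25) = √369 = 3√41.

3√41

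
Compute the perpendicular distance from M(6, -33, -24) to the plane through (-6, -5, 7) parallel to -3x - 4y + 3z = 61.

Parallel planes share the normal n = (-3, -4, 3); since (-6, -5, 7) lies on the plane, its equation is -3x - 4y + 3z = 59.
Then n·(6, -33, -24) - 59 = -17.
|n| = √(9 + 16 + 9) = √34, so the distance is |-17|/√34 = 17/√34.

√34/2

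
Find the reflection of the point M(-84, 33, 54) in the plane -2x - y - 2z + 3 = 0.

(-212/3, 119/3, 202/3)

With n = (-2, -1, -2), the signed offset is (n·M − (-3))/|n|² = 30/9 = 10/3.
M' = M − 2t·n = (-84, 33, 54) − (20/3)·(-2, -1, -2) = (-212/3, 119/3, 202/3).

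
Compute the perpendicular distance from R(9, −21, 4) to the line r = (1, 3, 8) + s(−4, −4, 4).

Direction vector d = (−4, −4, 4).
AP = (8, −24, −4); AP·d = 48, |AP|² = 656, |d|² = 48.
distance² = |AP|² − (AP·d)²/|d|² = 656 − 2304/48 = 608, so the distance is 4√38.

4√38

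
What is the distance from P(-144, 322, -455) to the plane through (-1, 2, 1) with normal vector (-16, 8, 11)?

The plane has equation n·(r − (-1, 2, 1)) = 0, i.e. n·r = 43.
Then n·(-144, 322, -455) - 43 = -168.
|n| = √(256 + 64 + 121) = 21, so the distance is |-168|/21 = 8.

8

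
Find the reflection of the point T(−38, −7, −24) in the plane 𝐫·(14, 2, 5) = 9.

(46, 5, 6)

n = (14, 2, 5), |n|² = 225, n·T − 9 = -675, so t = -675/225 = -3.
Foot F = T − (-3)·n = (4, −1, −9); the reflection is 2F − T = (46, 5, 6).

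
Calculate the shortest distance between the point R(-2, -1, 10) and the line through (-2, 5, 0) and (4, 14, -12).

2√5

A direction vector is d = (6, 9, -12).
AP = (0, -6, 10), and AP × d = (-18, 60, 36).
|AP × d|² = 5220 and |d|² = 261, so the distance is √(5220/261) = √20 = 2√5.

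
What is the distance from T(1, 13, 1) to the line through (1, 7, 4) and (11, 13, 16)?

A direction vector is d = (10, 6, 12).
AP = (0, 6, −3); AP·d = 0, |AP|² = 45, |d|² = 280.
distance² = |AP|² − (AP·d)²/|d|² = 45 − 0/280 = 45, so the distance is 3√5.

3√5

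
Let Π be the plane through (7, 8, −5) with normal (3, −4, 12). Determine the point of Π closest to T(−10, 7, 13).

The perpendicular from T has direction n = (3, −4, 12): r = (−10, 7, 13) + t(3, −4, 12).
Substitute into the plane: n·(T + tn) = -71 gives 98 + 169t = -71, so t = -1.
Foot = (−10, 7, 13) + (-1)·(3, −4, 12) = (−13, 11, 1).

(-13, 11, 1)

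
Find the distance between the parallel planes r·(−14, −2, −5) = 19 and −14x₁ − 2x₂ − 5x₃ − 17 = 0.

2/15

With common normal n = (−14, −2, −5) (|n| = 15), the distance is |19 − 17|/|n| = 2/15.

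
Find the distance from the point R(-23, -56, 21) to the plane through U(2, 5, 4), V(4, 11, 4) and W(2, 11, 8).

23/7

UV = (2, 6, 0) and UW = (0, 6, 4), so a normal is n = UV × UW = (24, -8, 12).
Then n·(-23, -56, 21) - 56 = 92.
|n| = √(576 + 64 + 144) = 28, so the distance is |92|/28 = 23/7.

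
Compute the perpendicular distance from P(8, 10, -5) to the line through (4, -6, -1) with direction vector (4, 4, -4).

4√6

Direction vector d = (4, 4, -4).
AP = (4, 16, -4); AP·d = 96, |AP|² = 288, |d|² = 48.
distance² = |AP|² − (AP·d)²/|d|² = 288 − 9216/48 = 96, so the distance is 4√6.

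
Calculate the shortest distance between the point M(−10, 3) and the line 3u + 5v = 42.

The normal to the line is n = (3, 5) with |n| = √34.
|n·M − 42| = |-15 − 42| = 57, so the distance is 57/√34 = 57√34/34.

57√34/34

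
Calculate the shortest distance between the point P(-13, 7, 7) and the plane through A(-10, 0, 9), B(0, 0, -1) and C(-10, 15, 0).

4√59/59

AB = (10, 0, -10) and AC = (0, 15, -9), so a normal is n = AB × AC = (150, 90, 150).
d = |150·(-13) + 90·7 + 150·7 − (-150)| / √(22500 + 8100 + 22500) = |-120| / (30√59) = 4/√59.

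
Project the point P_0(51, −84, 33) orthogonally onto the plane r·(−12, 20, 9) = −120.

(15, -24, 60)

The perpendicular from P_0 has direction n = (−12, 20, 9): r = (51, −84, 33) + μ(−12, 20, 9).
Substitute into the plane: n·(P_0 + μn) = -120 gives -1995 + 625μ = -120, so μ = 3.
Foot = (51, −84, 33) + 3·(−12, 20, 9) = (15, −24, 60).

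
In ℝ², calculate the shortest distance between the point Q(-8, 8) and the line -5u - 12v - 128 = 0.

184/13

The normal to the line is n = (-5, -12) with |n| = 13.
|n·Q − 128| = |-56 − 128| = 184, so the distance is 184/13.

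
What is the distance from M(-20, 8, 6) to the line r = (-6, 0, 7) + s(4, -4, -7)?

Direction vector d = (4, -4, -7).
AP = (-14, 8, -1), and AP × d = (-60, -102, 24).
|AP × d|² = 14580 and |d|² = 81, so the distance is √(14580/81) = √180 = 6√5.

6√5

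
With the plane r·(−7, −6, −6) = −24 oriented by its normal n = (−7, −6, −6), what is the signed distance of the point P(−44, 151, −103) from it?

n·P − (-24) = 44.
|n| = 11, so the signed distance is 44/11 = 4.

4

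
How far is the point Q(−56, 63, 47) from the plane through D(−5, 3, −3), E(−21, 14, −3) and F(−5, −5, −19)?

DE = (−16, 11, 0) and DF = (0, −8, −16), so a normal is n = DE × DF = (−176, −256, 128).
Then n·(−56, 63, 47) − (−272) = 16.
|n| = √(30976 + 65536 + 16384) = 336, so the distance is |16|/336 = 1/21.

1/21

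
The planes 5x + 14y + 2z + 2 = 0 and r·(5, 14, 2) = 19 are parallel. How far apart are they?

Both planes have normal n = (5, 14, 2), |n| = 15. Any point on the first plane is at distance |19 − (-2)|/|n| = 21/15 = 7/5 from the second.

7/5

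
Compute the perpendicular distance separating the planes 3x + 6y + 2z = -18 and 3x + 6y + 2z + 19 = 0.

Both planes have normal n = (3, 6, 2), |n| = 7. Any point on the first plane is at distance |(-19) − (-18)|/|n| = 1/7 from the second.

1/7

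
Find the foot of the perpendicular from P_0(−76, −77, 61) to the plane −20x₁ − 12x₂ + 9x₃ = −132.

The perpendicular from P_0 has direction n = (−20, −12, 9): r = (−76, −77, 61) + λ(−20, −12, 9).
Substitute into the plane: n·(P_0 + λn) = -132 gives 2993 + 625λ = -132, so λ = -5.
Foot = (−76, −77, 61) + (-5)·(−20, −12, 9) = (24, −17, 16).

(24, -17, 16)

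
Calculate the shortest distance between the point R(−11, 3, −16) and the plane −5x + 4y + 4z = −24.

27/√57

d = |(-5)·(-11) + 4·3 + 4·(-16) − (-24)| / √(25 + 16 + 16) = |27| / √57 = 27/√57.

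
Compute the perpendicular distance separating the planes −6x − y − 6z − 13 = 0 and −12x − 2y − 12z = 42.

8√73/73

Divide the second equation by 2 to match normals: −6x − y − 6z = 21.
With common normal n = (−6, −1, −6) (|n| = √73), the distance is |13 − 21|/|n| = 8/√73 = 8√73/73.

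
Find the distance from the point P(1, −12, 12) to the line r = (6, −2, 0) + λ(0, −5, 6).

5

Direction vector d = (0, −5, 6).
AP = (−5, −10, 12), and AP × d = (0, 30, 25).
|AP × d|² = 1525 and |d|² = 61, so the distance is √(1525/61) = √25 = 5.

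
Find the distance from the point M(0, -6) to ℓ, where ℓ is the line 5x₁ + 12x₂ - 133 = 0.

205/13

d = |5·0 + 12·(-6) − 133| / √(25 + 144) = |-205|/13 = 205/13.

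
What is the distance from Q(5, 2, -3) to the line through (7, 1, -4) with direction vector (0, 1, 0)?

Direction vector d = (0, 1, 0).
AP = (-2, 1, 1), and AP × d = (-1, 0, -2).
|AP × d|² = 5 and |d|² = 1, so the distance is √5.

√5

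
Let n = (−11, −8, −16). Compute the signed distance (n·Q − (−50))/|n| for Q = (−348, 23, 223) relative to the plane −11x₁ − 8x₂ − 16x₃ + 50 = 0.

n·Q − (-50) = 126.
|n| = 21, so the signed distance is 126/21 = 6.

6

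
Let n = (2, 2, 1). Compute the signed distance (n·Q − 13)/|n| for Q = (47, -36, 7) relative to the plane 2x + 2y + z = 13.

n·Q − 13 = 16.
|n| = 3, so the signed distance is 16/3.

16/3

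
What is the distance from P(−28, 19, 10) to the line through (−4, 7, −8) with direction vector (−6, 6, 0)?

Direction vector d = (−6, 6, 0).
AP = (−24, 12, 18); AP·d = 216, |AP|² = 1044, |d|² = 72.
distance² = |AP|² − (AP·d)²/|d|² = 1044 − 46656/72 = 396, so the distance is 6√11.

6√11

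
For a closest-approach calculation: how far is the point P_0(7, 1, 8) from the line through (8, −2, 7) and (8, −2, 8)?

A direction vector is d = (0, 0, 1).
AP = (−1, 3, 1), and AP × d = (3, 1, 0).
|AP × d|² = 10 and |d|² = 1, so the distance is √10.

√10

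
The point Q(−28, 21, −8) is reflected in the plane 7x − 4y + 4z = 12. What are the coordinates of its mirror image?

(28, -11, 24)

With n = (7, −4, 4), the signed offset is (n·Q − 12)/|n|² = -324/81 = -4.
Q' = Q − 2t·n = (−28, 21, −8) − (-8)·(7, −4, 4) = (28, −11, 24).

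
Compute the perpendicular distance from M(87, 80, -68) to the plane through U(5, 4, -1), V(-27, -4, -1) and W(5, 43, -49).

UV = (-32, -8, 0) and UW = (0, 39, -48), so a normal is n = UV × UW = (384, -1536, -1248).
d = |384·87 + (-1536)·80 + (-1248)·(-68) − (-2976)| / √(147456 + 2359296 + 1557504) = |-1632| / 2016 = 17/21.

17/21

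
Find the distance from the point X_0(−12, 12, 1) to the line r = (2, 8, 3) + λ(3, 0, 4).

2√29

Direction vector d = (3, 0, 4).
AP = (−14, 4, −2); AP·d = -50, |AP|² = 216, |d|² = 25.
distance² = |AP|² − (AP·d)²/|d|² = 216 − 2500/25 = 116, so the distance is 2√29.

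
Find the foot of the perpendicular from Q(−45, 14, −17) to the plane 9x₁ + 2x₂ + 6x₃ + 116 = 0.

(-18, 20, 1)

n = (9, 2, 6), |n|² = 121, and n·Q − (-116) = -363.
t = -363/121 = -3, so the foot is Q − t·n = (−45, 14, −17) − (-3)·(9, 2, 6) = (−18, 20, 1).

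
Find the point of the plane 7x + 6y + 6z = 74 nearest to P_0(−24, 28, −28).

The perpendicular from P_0 has direction n = (7, 6, 6): r = (−24, 28, −28) + μ(7, 6, 6).
Substitute into the plane: n·(P_0 + μn) = 74 gives -168 + 121μ = 74, so μ = 2.
Foot = (−24, 28, −28) + 2·(7, 6, 6) = (−10, 40, −16).

(-10, 40, -16)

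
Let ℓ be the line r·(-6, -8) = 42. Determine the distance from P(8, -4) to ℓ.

d = |(-6)·8 + (-8)·(-4) − 42| / √(36 + 64) = |-58|/10 = 29/5.

29/5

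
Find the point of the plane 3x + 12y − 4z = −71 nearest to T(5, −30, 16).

(11, -6, 8)

The perpendicular from T has direction n = (3, 12, −4): r = (5, −30, 16) + μ(3, 12, −4).
Substitute into the plane: n·(T + μn) = -71 gives -409 + 169μ = -71, so μ = 2.
Foot = (5, −30, 16) + 2·(3, 12, −4) = (11, −6, 8).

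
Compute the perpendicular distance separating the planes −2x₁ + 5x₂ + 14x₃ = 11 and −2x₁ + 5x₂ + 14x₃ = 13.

2/15

With common normal n = (−2, 5, 14) (|n| = 15), the distance is |11 − 13|/|n| = 2/15.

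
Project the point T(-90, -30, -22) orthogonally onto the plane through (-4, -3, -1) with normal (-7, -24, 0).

(-76, 18, -22)

The perpendicular from T has direction n = (-7, -24, 0): r = (-90, -30, -22) + μ(-7, -24, 0).
Substitute into the plane: n·(T + μn) = 100 gives 1350 + 625μ = 100, so μ = -2.
Foot = (-90, -30, -22) + (-2)·(-7, -24, 0) = (-76, 18, -22).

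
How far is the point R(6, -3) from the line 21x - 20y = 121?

The normal to the line is n = (21, -20) with |n| = 29.
|n·R − 121| = |186 − 121| = 65, so the distance is 65/29.

65/29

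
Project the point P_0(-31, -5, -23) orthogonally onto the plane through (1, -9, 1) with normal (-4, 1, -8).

(-15, -9, 9)

n = (-4, 1, -8), |n|² = 81, and n·P_0 − (-21) = 324.
t = 324/81 = 4, so the foot is P_0 − t·n = (-31, -5, -23) − 4·(-4, 1, -8) = (-15, -9, 9).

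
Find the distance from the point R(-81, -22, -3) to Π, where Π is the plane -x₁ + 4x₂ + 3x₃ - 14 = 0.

30/√26

Normal vector n = (-1, 4, 3), and n·(-81, -22, -3) - 14 = -30.
|n| = √(1 + 16 + 9) = √26, so the distance is |-30|/√26 = 15√26/13.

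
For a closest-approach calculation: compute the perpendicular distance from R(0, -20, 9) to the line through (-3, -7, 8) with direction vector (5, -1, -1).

2√38

Direction vector d = (5, -1, -1).
AP = (3, -13, 1), and AP × d = (14, 8, 62).
|AP × d|² = 4104 and |d|² = 27, so the distance is √(4104/27) = √152 = 2√38.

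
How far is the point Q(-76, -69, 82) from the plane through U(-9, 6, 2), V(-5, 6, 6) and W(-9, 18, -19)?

UV = (4, 0, 4) and UW = (0, 12, -21), so a normal is n = UV × UW = (-48, 84, 48).
n = (-48, 84, 48); n·P − 1032 = 756; |n| = 108; distance = 756/108 = 7.

7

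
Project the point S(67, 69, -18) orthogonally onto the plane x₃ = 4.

(67, 69, 4)

n = (0, 0, 1), |n|² = 1, and n·S − 4 = -22.
t = -22/1 = -22, so the foot is S − t·n = (67, 69, -18) − (-22)·(0, 0, 1) = (67, 69, 4).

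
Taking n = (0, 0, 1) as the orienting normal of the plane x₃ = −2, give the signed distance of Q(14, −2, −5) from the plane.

n·Q − (-2) = -3.
|n| = 1, so the signed distance is -3/1 = -3.

-3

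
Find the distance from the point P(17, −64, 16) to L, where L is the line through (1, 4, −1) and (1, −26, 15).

√545

A direction vector is d = (0, −30, 16).
AP = (16, −68, 17), and AP × d = (−578, −256, −480).
|AP × d|² = 630020 and |d|² = 1156, so the distance is √(630020/1156) = √545.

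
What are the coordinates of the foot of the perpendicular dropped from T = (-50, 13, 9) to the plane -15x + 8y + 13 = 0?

n = (-15, 8, 0), |n|² = 289, and n·T − (-13) = 867.
t = 867/289 = 3, so the foot is T − t·n = (-50, 13, 9) − 3·(-15, 8, 0) = (-5, -11, 9).

(-5, -11, 9)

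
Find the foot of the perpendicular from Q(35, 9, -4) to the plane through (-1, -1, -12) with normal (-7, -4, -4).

n = (-7, -4, -4), |n|² = 81, and n·Q − 59 = -324.
t = -324/81 = -4, so the foot is Q − t·n = (35, 9, -4) − (-4)·(-7, -4, -4) = (7, -7, -20).

(7, -7, -20)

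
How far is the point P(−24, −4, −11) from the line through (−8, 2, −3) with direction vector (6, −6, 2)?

Direction vector d = (6, −6, 2).
AP = (−16, −6, −8), and AP × d = (−60, −16, 132).
|AP × d|² = 21280 and |d|² = 76, so the distance is √(21280/76) = √280 = 2√70.

2√70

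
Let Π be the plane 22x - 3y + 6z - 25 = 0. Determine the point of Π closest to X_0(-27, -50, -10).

(-5, -53, -4)

The perpendicular from X_0 has direction n = (22, -3, 6): r = (-27, -50, -10) + μ(22, -3, 6).
Substitute into the plane: n·(X_0 + μn) = 25 gives -504 + 529μ = 25, so μ = 1.
Foot = (-27, -50, -10) + 1·(22, -3, 6) = (-5, -53, -4).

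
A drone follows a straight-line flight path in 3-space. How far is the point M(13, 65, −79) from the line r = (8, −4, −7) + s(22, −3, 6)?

3√1049

Direction vector d = (22, −3, 6).
AP = (5, 69, −72), and AP × d = (198, −1614, −1533).
|AP × d|² = 4994289 and |d|² = 529, so the distance is √(4994289/529) = √9441 = 3√1049.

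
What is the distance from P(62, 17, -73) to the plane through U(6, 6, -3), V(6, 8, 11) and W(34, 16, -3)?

UV = (0, 2, 14) and UW = (28, 10, 0), so a normal is n = UV × UW = (-140, 392, -56).
Then n·(62, 17, -73) - 1680 = 392.
|n| = √(19600 + 153664 + 3136) = 420, so the distance is |392|/420 = 14/15.

14/15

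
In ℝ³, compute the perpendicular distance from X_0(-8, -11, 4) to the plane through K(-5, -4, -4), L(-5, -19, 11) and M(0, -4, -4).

KL = (0, -15, 15) and KM = (5, 0, 0), so a normal is n = KL × KM = (0, 75, 75).
d = |75·(-11) + 75·4 − (-600)| / √(0 + 5625 + 5625) = |75| / (75√2) = 1/√2.

1/√2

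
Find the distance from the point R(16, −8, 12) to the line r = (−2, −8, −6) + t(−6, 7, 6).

Direction vector d = (−6, 7, 6).
AP = (18, 0, 18); AP·d = 0, |AP|² = 648, |d|² = 121.
distance² = |AP|² − (AP·d)²/|d|² = 648 − 0/121 = 648, so the distance is 18√2.

18√2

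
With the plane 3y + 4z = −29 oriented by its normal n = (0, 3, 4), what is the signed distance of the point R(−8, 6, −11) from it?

n·R − (-29) = 3.
|n| = 5, so the signed distance is 3/5.

3/5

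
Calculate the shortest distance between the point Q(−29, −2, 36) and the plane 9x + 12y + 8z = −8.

Normal vector n = (9, 12, 8), and n·(−29, −2, 36) − (−8) = 11.
|n| = √(81 + 144 + 64) = 17, so the distance is |11|/17 = 11/17.

11/17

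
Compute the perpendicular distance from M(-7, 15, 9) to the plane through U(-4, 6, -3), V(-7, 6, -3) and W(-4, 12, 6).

3/√13

UV = (-3, 0, 0) and UW = (0, 6, 9), so a normal is n = UV × UW = (0, 27, -18).
d = |27·15 + (-18)·9 − 216| / √(0 + 729 + 324) = |27| / (9√13) = 3/√13.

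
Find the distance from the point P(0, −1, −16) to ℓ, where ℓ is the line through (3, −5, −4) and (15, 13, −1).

13

A direction vector is d = (12, 18, 3).
AP = (−3, 4, −12), and AP × d = (228, −135, −102).
|AP × d|² = 80613 and |d|² = 477, so the distance is √(80613/477) = √169 = 13.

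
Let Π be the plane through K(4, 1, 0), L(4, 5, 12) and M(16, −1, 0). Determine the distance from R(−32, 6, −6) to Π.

KL = (0, 4, 12) and KM = (12, −2, 0), so a normal is n = KL × KM = (24, 144, −48).
Then n·(−32, 6, −6) − 240 = 144.
|n| = √(576 + 20736 + 2304) = 24√41, so the distance is |144|/(24√41) = 6/√41.

6√41/41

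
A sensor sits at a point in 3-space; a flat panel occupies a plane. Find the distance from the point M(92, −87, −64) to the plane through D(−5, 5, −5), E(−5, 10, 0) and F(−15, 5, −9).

DE = (0, 5, 5) and DF = (−10, 0, −4), so a normal is n = DE × DF = (−20, −50, 50).
n = (−20, −50, 50); n·P − (-400) = -290; |n| = 30√6; distance = 290/(30√6) = 29√6/18.

29√6/18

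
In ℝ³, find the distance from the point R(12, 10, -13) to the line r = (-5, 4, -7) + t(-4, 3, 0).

3√29

Direction vector d = (-4, 3, 0).
AP = (17, 6, -6), and AP × d = (18, 24, 75).
|AP × d|² = 6525 and |d|² = 25, so the distance is √(6525/25) = √261 = 3√29.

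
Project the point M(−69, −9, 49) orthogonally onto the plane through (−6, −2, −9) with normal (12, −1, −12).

(-9, -14, -11)

The perpendicular from M has direction n = (12, −1, −12): r = (−69, −9, 49) + μ(12, −1, −12).
Substitute into the plane: n·(M + μn) = 38 gives -1407 + 289μ = 38, so μ = 5.
Foot = (−69, −9, 49) + 5·(12, −1, −12) = (−9, −14, −11).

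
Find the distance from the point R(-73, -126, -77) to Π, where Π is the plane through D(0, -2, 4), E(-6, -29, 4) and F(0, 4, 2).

7

DE = (-6, -27, 0) and DF = (0, 6, -2), so a normal is n = DE × DF = (54, -12, -36).
Then n·(-73, -126, -77) - (-120) = 462.
|n| = √(2916 + 144 + 1296) = 66, so the distance is |462|/66 = 7.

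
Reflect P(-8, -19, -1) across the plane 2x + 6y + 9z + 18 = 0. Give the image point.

With n = (2, 6, 9), the signed offset is (n·P − (-18))/|n|² = -121/121 = -1.
P' = P − 2t·n = (-8, -19, -1) − (-2)·(2, 6, 9) = (-4, -7, 17).

(-4, -7, 17)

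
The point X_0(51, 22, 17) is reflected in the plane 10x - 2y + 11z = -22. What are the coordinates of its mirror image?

With n = (10, -2, 11), the signed offset is (n·X_0 − (-22))/|n|² = 675/225 = 3.
X_0' = X_0 − 2t·n = (51, 22, 17) − 6·(10, -2, 11) = (-9, 34, -49).

(-9, 34, -49)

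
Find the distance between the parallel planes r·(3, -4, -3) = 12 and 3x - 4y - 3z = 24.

6√34/17

Both planes have normal n = (3, -4, -3), |n| = √34. Any point on the first plane is at distance |24 − 12|/|n| = 12/√34 = 6√34/17 from the second.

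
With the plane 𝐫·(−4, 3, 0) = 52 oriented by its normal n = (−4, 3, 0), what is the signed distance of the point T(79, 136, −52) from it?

8

n·T − 52 = 40.
|n| = 5, so the signed distance is 40/5 = 8.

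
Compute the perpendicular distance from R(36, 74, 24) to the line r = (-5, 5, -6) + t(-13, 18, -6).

Direction vector d = (-13, 18, -6).
AP = (41, 69, 30); AP·d = 529, |AP|² = 7342, |d|² = 529.
distance² = |AP|² − (AP·d)²/|d|² = 7342 − 279841/529 = 6813, so the distance is 3√757.

3√757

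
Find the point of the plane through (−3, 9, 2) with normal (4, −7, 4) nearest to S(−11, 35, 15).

(-3, 21, 23)

The perpendicular from S has direction n = (4, −7, 4): r = (−11, 35, 15) + λ(4, −7, 4).
Substitute into the plane: n·(S + λn) = -67 gives -229 + 81λ = -67, so λ = 2.
Foot = (−11, 35, 15) + 2·(4, −7, 4) = (−3, 21, 23).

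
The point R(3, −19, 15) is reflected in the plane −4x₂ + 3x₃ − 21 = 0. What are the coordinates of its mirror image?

n = (0, −4, 3), |n|² = 25, n·R − 21 = 100, so t = 100/25 = 4.
Foot F = R − 4·n = (3, −3, 3); the reflection is 2F − R = (3, 13, −9).

(3, 13, -9)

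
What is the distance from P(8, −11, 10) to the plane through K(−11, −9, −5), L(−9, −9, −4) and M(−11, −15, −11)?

5

KL = (2, 0, 1) and KM = (0, −6, −6), so a normal is n = KL × KM = (6, 12, −12).
Then n·(8, −11, 10) − (−114) = −90.
|n| = √(36 + 144 + 144) = 18, so the distance is |-90|/18 = 5.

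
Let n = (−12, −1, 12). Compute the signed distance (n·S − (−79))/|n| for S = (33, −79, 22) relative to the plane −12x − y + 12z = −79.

n·S − (-79) = 26.
|n| = 17, so the signed distance is 26/17.

26/17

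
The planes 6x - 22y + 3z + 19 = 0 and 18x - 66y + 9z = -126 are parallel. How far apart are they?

1

Divide the second equation by 3 to match normals: 6x - 22y + 3z = -42.
With common normal n = (6, -22, 3) (|n| = 23), the distance is |(-19) − (-42)|/|n| = 23/23 = 1.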